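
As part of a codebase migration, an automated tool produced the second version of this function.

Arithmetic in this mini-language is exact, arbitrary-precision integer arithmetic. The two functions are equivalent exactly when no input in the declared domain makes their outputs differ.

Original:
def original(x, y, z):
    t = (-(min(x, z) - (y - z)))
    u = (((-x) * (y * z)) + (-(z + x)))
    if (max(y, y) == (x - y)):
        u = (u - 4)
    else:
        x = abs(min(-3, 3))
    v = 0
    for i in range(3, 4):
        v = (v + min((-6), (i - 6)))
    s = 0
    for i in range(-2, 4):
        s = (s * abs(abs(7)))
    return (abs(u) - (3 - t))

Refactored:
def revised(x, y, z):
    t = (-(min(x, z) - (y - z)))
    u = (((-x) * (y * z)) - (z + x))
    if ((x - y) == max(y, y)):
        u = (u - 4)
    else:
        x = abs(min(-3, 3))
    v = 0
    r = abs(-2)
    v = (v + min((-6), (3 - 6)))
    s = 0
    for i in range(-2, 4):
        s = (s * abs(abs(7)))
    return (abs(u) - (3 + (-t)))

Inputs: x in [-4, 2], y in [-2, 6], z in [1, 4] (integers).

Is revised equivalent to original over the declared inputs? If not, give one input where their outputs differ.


Reading the diff, among the changes: constant usage differs; loop structure differs; local variable names differ; min/max/abs usage differs.
One worked example (x=-3, y=6, z=3) — original: t becomes 6; next u becomes 54; next (max(y, y) == (x - y)) evaluates to false; next x becomes 3; next v becomes 0; next at i=3:; next v becomes -6; next s becomes 0; next at i=-2:; next s becomes 0; next at i=-1:; next s becomes 0; next at i=0:; next s becomes 0; next at i=1:; next s becomes 0; next at i=2:; next s becomes 0; next at i=3:; next s becomes 0; next final value 57; revised: t becomes 6; next u becomes 54; next ((x - y) == max(y, y)) evaluates to false; next x becomes 3; next v becomes 0; next r becomes 2; next v becomes -6; next s becomes 0; next at i=-2:; next s becomes 0; next at i=-1:; next s becomes 0; next at i=0:; next s becomes 0; next at i=1:; next s becomes 0; next at i=2:; next s becomes 0; next at i=3:; next s becomes 0; next final value 57; agreement on 57.
Sweeping the whole domain (252 inputs) finds no disagreement.
verdict: equivalent


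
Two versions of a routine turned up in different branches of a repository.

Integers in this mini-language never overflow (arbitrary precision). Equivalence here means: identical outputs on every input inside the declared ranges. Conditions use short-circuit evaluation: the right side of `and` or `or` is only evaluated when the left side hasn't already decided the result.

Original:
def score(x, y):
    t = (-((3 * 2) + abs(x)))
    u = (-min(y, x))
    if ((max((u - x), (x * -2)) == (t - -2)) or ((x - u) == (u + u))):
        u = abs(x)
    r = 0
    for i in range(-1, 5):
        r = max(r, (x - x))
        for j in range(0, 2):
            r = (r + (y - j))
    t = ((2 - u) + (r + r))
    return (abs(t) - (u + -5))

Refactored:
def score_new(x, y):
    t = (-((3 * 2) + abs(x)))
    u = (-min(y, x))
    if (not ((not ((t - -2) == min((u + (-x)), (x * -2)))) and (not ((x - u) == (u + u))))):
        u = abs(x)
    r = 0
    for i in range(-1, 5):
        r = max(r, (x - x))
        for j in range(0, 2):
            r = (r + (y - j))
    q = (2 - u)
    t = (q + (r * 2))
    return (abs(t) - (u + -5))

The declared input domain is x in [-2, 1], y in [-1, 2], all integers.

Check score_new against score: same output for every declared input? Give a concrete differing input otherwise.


Equivalent. The suspicious-looking change has no observable effect anywhere in the declared ranges.
An exhaustive pass over the 16 declared inputs shows identical outputs.
Tracing x=-2, y=2: score: t=-8, then u=2, then ((max((u - x), (x * -2)) == (t - -2)) or ((x - u) == (u + u))) is false, then r=0, then (i=-1), then r=0, then (j=0), then r=2, then (j=1), then r=3, then (i=0), then r=3, then (j=0), then r=5, then (j=1), then r=6, then (i=1), then r=6, then (j=0), then r=8, then (j=1), then r=9, then (i=2), then r=9, then (j=0), then r=11, then (j=1), then r=12, then (i=3), then r=12, then (j=0), then r=14, then (j=1), then r=15, then (i=4), then r=15, then (j=0), then r=17, then (j=1), then r=18, then t=36, then returns 39 | score_new: t=-8, then u=2, then (not ((not ((t - -2) == min((u + (-x)), (x * -2)))) and (not ((x - u) == (u + u))))) is false, then r=0, then (i=-1), then r=0, then (j=0), then r=2, then (j=1), then r=3, then (i=0), then r=3, then (j=0), then r=5, then (j=1), then r=6, then (i=1), then r=6, then (j=0), then r=8, then (j=1), then r=9, then (i=2), then r=9, then (j=0), then r=11, then (j=1), then r=12, then (i=3), then r=12, then (j=0), then r=14, then (j=1), then r=15, then (i=4), then r=15, then (j=0), then r=17, then (j=1), then r=18, then q=0, then t=36, then returns 39 — matching result 39.
verdict: equivalent


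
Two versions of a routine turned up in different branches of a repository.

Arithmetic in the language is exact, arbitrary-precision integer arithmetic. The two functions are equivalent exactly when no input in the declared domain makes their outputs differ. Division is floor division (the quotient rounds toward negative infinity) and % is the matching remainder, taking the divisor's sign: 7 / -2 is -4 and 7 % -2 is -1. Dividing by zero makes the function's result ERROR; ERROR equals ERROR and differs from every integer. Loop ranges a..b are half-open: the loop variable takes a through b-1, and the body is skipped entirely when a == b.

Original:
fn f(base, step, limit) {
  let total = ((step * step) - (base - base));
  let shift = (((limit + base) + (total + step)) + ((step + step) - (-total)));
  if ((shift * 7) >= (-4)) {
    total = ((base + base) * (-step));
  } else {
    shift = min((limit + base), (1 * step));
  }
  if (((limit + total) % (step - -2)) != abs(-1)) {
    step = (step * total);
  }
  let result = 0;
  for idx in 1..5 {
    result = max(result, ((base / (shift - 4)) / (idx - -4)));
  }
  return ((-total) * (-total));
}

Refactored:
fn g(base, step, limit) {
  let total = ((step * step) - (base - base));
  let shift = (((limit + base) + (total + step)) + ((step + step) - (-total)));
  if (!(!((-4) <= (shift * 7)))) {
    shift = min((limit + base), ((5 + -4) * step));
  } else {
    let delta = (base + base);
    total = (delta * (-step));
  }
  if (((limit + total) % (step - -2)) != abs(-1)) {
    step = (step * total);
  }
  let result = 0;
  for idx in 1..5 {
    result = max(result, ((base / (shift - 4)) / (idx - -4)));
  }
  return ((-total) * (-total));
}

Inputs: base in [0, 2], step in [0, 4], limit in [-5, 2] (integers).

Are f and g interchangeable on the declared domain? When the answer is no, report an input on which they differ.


Not equivalent: base=0, step=1, limit=-5 separates them (0 vs 1).
f: total=1, then shift=0, then ((shift * 7) >= (-4)) is true, then total=0, then (((limit + total) % (step - -2)) != abs(-1)) is false, then result=0, then (idx=1), then result=0, then (idx=2), then result=0, then (idx=3), then result=0, then (idx=4), then result=0, then returns 0
g: total=1, then shift=0, then (!(!((-4) <= (shift * 7)))) is true, then shift=-5, then (((limit + total) % (step - -2)) != abs(-1)) is true, then step=1, then result=0, then (idx=1), then result=0, then (idx=2), then result=0, then (idx=3), then result=0, then (idx=4), then result=0, then returns 1
verdict: not equivalent; witness: base=0, step=1, limit=-5


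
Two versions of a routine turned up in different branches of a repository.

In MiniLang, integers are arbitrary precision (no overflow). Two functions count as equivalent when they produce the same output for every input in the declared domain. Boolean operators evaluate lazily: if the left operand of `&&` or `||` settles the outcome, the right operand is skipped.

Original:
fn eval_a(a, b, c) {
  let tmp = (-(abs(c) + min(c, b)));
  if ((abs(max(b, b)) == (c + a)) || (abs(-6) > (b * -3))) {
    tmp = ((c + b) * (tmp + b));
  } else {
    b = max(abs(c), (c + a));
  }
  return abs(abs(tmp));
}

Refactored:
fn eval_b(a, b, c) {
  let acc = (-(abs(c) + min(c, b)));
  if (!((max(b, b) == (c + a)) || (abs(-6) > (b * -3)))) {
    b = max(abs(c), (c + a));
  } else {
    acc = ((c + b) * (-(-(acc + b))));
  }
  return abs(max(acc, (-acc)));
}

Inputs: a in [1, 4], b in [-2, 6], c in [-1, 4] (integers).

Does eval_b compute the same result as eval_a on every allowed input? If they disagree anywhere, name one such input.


Not equivalent: a=2, b=-2, c=0 separates them (0 vs 2).
eval_a: tmp becomes 2; next ((abs(max(b, b)) == (c + a)) || (abs(-6) > (b * -3))) evaluates to true; next tmp becomes 0; next final value 0
eval_b: acc becomes 2; next (!((max(b, b) == (c + a)) || (abs(-6) > (b * -3)))) evaluates to true; next b becomes 2; next final value 2
verdict: not equivalent; witness: a=2, b=-2, c=0


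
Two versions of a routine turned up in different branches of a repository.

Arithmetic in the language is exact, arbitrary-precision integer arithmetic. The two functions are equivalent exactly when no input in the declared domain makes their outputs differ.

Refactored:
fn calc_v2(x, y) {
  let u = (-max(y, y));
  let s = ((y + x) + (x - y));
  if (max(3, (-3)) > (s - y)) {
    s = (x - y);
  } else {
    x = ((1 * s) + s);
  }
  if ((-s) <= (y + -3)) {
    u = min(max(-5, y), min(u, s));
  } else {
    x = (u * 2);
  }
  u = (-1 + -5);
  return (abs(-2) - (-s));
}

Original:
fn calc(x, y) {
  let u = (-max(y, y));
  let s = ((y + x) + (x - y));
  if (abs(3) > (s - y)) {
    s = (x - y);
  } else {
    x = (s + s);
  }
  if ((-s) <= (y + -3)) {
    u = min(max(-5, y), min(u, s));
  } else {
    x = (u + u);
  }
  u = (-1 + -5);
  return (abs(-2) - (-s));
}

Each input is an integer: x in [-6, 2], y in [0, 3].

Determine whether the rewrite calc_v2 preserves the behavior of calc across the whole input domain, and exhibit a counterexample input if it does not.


The two are interchangeable: arithmetic usage differs, constant usage differs, min/max/abs usage differs, and every declared input agrees.
One worked example (x=-4, y=1) — calc: u := -1 | s := -8 | (abs(3) > (s - y)): true | s := -5 | ((-s) <= (y + -3)): false | x := -2 | u := -6 | result -3; calc_v2: u := -1 | s := -8 | (max(3, (-3)) > (s - y)): true | s := -5 | ((-s) <= (y + -3)): false | x := -2 | u := -6 | result -3; agreement on -3.
Across all 36 domain points the two functions coincide.
verdict: equivalent


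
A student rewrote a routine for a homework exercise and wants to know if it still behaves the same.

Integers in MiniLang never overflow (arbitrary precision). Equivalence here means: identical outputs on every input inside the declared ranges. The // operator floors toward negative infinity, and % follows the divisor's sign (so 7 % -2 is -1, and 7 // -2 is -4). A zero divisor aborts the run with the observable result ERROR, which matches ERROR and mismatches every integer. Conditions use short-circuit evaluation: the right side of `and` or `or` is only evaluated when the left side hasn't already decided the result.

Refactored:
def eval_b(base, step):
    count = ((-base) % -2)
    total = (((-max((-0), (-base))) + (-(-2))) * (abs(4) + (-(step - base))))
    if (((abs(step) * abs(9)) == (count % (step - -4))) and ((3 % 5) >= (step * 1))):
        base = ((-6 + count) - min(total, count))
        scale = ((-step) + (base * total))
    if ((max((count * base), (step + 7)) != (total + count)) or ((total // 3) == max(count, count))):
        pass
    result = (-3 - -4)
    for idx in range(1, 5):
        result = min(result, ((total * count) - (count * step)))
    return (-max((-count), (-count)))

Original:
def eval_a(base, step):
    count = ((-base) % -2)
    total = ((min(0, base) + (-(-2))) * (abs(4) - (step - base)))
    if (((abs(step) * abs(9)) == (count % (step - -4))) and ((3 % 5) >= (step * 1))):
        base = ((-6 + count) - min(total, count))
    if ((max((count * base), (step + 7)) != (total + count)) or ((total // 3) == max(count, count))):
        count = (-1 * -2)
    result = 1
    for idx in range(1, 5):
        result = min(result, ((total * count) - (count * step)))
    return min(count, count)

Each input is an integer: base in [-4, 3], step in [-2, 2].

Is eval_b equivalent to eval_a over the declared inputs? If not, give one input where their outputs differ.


These are not equivalent — on base=-4, step=-2 the outputs split (2 vs 0).
eval_a: count=0, then total=-4, then (((abs(step) * abs(9)) == (count % (step - -4))) and ((3 % 5) >= (step * 1))) is false, then ((max((count * base), (step + 7)) != (total + count)) or ((total // 3) == max(count, count))) is true, then count=2, then result=1, then (idx=1), then result=-4, then (idx=2), then result=-4, then (idx=3), then result=-4, then (idx=4), then result=-4, then returns 2
eval_b: count=0, then total=-4, then (((abs(step) * abs(9)) == (count % (step - -4))) and ((3 % 5) >= (step * 1))) is false, then ((max((count * base), (step + 7)) != (total + count)) or ((total // 3) == max(count, count))) is true, then result=1, then (idx=1), then result=0, then (idx=2), then result=0, then (idx=3), then result=0, then (idx=4), then result=0, then returns 0
verdict: not equivalent; witness: base=-4, step=-2


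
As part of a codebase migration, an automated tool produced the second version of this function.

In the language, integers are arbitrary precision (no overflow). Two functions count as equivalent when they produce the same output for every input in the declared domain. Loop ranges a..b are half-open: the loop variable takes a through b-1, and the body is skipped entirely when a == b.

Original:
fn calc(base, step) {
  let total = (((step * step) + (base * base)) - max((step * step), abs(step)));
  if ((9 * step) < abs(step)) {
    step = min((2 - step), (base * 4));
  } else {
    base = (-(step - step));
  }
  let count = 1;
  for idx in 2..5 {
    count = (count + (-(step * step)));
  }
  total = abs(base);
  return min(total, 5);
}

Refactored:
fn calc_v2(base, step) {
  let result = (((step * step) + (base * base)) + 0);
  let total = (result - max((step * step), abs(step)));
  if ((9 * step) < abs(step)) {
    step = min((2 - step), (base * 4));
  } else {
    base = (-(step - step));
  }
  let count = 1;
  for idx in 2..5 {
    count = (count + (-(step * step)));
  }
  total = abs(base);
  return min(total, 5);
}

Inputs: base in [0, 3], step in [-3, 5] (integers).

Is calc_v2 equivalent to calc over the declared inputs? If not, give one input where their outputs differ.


Equivalent — the differences include constant usage differs, arithmetic usage differs, statement counts differ, local variable names differ, yet no declared input distinguishes the two.
Spot check at base=3, step=1 — calc: total := 9 | ((9 * step) < abs(step)): false | base := 0 | count := 1 | iter idx=2: | count := 0 | iter idx=3: | count := -1 | iter idx=4: | count := -2 | total := 0 | result 0. calc_v2: result := 10 | total := 9 | ((9 * step) < abs(step)): false | base := 0 | count := 1 | iter idx=2: | count := 0 | iter idx=3: | count := -1 | iter idx=4: | count := -2 | total := 0 | result 0. Both give 0.
An exhaustive pass over the 36 declared inputs shows identical outputs.
verdict: equivalent


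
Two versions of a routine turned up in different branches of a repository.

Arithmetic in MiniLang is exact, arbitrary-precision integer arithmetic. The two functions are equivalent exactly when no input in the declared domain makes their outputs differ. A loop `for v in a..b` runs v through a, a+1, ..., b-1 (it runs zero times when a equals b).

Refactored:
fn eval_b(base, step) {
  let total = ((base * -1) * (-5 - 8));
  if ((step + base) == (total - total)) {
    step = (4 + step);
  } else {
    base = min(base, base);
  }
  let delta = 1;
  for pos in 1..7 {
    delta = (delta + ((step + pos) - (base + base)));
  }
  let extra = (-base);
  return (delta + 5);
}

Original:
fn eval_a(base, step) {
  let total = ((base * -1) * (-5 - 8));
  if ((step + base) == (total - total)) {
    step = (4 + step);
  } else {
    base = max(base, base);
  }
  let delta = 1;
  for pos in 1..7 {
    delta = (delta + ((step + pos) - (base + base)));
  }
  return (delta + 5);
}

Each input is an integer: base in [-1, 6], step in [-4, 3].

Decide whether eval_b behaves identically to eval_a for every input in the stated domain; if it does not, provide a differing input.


Equivalent. Although `max(base, base)` became `min(base, base)`, no input in the stated domain can expose it.
Every one of the 64 inputs gives matching results.
Tracing base=0, step=0: eval_a: total=0, then ((step + base) == (total - total)) is true, then step=4, then delta=1, then (pos=1), then delta=6, then (pos=2), then delta=12, then (pos=3), then delta=19, then (pos=4), then delta=27, then (pos=5), then delta=36, then (pos=6), then delta=46, then returns 51 | eval_b: total=0, then ((step + base) == (total - total)) is true, then step=4, then delta=1, then (pos=1), then delta=6, then (pos=2), then delta=12, then (pos=3), then delta=19, then (pos=4), then delta=27, then (pos=5), then delta=36, then (pos=6), then delta=46, then extra=0, then returns 51 — matching result 51.
verdict: equivalent


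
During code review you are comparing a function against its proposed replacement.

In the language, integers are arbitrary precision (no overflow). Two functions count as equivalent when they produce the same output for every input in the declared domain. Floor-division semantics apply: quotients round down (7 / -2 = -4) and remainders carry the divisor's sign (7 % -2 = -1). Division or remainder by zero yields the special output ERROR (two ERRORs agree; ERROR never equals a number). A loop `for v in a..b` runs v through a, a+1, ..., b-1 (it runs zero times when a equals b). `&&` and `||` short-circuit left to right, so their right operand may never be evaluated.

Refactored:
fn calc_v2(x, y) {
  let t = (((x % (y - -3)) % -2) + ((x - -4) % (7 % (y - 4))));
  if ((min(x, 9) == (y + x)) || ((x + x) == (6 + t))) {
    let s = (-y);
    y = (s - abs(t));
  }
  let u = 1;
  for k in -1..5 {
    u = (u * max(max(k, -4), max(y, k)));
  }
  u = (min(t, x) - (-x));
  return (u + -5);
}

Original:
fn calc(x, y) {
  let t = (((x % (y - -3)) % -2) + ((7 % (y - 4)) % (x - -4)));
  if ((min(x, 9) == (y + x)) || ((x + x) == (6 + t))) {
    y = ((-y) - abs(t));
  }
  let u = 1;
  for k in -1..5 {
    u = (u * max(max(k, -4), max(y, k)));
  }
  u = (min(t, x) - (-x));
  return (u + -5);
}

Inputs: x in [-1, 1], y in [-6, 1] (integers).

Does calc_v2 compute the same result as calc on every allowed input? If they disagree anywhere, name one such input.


These are not equivalent — on x=-1, y=-5 the outputs split (-7 vs -8).
calc: t becomes 0; next ((min(x, 9) == (y + x)) || ((x + x) == (6 + t))) evaluates to false; next u becomes 1; next at k=-1:; next u becomes -1; next at k=0:; next u becomes 0; next at k=1:; next u becomes 0; next at k=2:; next u becomes 0; next at k=3:; next u becomes 0; next at k=4:; next u becomes 0; next u becomes -2; next final value -7
calc_v2: t becomes -2; next ((min(x, 9) == (y + x)) || ((x + x) == (6 + t))) evaluates to false; next u becomes 1; next at k=-1:; next u becomes -1; next at k=0:; next u becomes 0; next at k=1:; next u becomes 0; next at k=2:; next u becomes 0; next at k=3:; next u becomes 0; next at k=4:; next u becomes 0; next u becomes -3; next final value -8
verdict: not equivalent; witness: x=-1, y=-5


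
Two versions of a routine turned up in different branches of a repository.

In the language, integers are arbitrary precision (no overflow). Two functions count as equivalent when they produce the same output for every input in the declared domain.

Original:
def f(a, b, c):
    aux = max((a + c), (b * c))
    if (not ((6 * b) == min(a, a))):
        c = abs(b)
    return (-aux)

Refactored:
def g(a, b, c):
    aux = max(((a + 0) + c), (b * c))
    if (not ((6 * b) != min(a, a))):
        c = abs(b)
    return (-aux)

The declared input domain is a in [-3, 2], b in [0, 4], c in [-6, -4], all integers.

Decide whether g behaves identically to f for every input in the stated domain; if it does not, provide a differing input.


The suspicious edit (`((6 * b) == min(a, a))` became `((6 * b) != min(a, a))`) never changes the result for any input inside the declared domain.
As a probe, take a=-1, b=3, c=-5: f runs aux=-6, then (not ((6 * b) == min(a, a))) is true, then c=3, then returns 6; g runs aux=-6, then (not ((6 * b) != min(a, a))) is false, then returns 6; both end at 6.
An exhaustive pass over the 90 declared inputs shows identical outputs.
verdict: equivalent


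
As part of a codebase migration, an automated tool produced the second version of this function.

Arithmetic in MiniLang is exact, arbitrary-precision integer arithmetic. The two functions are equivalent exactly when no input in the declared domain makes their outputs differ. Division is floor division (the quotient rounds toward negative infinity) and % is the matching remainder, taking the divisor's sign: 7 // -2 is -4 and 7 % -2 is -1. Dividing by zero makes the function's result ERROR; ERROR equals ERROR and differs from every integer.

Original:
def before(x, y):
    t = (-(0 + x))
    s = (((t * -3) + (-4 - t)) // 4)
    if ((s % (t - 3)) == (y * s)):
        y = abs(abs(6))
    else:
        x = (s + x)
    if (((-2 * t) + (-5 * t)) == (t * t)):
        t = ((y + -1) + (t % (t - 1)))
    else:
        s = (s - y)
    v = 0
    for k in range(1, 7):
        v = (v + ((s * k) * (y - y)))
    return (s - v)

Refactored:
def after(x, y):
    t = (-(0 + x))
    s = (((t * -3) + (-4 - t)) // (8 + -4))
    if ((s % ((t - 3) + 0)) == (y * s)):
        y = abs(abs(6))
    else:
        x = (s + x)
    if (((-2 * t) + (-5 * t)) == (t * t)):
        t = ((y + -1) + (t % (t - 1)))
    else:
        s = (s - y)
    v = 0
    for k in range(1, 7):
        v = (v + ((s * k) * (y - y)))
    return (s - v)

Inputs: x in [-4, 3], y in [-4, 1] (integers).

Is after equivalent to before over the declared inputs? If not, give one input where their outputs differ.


Reading the diff, among the changes: constant usage differs, plus arithmetic usage differs.
One worked example (x=1, y=-2) — before: t becomes -1; next s becomes 0; next ((s % (t - 3)) == (y * s)) evaluates to true; next y becomes 6; next (((-2 * t) + (-5 * t)) == (t * t)) evaluates to false; next s becomes -6; next v becomes 0; next at k=1:; next v becomes 0; next at k=2:; next v becomes 0; next at k=3:; next v becomes 0; next at k=4:; next v becomes 0; next at k=5:; next v becomes 0; next at k=6:; next v becomes 0; next final value -6; after: t becomes -1; next s becomes 0; next ((s % ((t - 3) + 0)) == (y * s)) evaluates to true; next y becomes 6; next (((-2 * t) + (-5 * t)) == (t * t)) evaluates to false; next s becomes -6; next v becomes 0; next at k=1:; next v becomes 0; next at k=2:; next v becomes 0; next at k=3:; next v becomes 0; next at k=4:; next v becomes 0; next at k=5:; next v becomes 0; next at k=6:; next v becomes 0; next final value -6; agreement on -6.
Sweeping the whole domain (48 inputs) finds no disagreement.
verdict: equivalent


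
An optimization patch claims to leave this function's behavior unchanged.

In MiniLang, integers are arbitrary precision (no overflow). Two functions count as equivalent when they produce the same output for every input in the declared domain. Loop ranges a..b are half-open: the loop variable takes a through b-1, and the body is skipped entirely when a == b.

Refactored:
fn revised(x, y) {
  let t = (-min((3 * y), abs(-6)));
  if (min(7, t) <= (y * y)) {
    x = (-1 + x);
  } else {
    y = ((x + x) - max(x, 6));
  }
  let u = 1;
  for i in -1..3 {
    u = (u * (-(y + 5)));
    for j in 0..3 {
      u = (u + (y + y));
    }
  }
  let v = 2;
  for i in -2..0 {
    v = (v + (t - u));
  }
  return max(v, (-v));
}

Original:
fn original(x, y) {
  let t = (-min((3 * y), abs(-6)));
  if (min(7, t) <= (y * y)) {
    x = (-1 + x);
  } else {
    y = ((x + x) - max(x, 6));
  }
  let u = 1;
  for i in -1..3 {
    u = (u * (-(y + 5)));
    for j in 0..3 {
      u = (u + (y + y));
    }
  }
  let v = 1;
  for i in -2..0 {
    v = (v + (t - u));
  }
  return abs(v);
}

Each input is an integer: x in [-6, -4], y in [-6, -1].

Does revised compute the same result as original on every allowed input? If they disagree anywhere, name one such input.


These are not equivalent — on x=-6, y=-6 the outputs split (323 vs 324).
original: t := 18 | (min(7, t) <= (y * y)): true | x := -7 | u := 1 | iter i=-1: | u := 1 | iter j=0: | u := -11 | iter j=1: | u := -23 | iter j=2: | u := -35 | iter i=0: | u := -35 | iter j=0: | u := -47 | iter j=1: | u := -59 | iter j=2: | u := -71 | iter i=1: | u := -71 | iter j=0: | u := -83 | iter j=1: | u := -95 | iter j=2: | u := -107 | iter i=2: | u := -107 | iter j=0: | u := -119 | iter j=1: | u := -131 | iter j=2: | u := -143 | v := 1 | iter i=-2: | v := 162 | iter i=-1: | v := 323 | result 323
revised: t := 18 | (min(7, t) <= (y * y)): true | x := -7 | u := 1 | iter i=-1: | u := 1 | iter j=0: | u := -11 | iter j=1: | u := -23 | iter j=2: | u := -35 | iter i=0: | u := -35 | iter j=0: | u := -47 | iter j=1: | u := -59 | iter j=2: | u := -71 | iter i=1: | u := -71 | iter j=0: | u := -83 | iter j=1: | u := -95 | iter j=2: | u := -107 | iter i=2: | u := -107 | iter j=0: | u := -119 | iter j=1: | u := -131 | iter j=2: | u := -143 | v := 2 | iter i=-2: | v := 163 | iter i=-1: | v := 324 | result 324
verdict: not equivalent; witness: x=-6, y=-6


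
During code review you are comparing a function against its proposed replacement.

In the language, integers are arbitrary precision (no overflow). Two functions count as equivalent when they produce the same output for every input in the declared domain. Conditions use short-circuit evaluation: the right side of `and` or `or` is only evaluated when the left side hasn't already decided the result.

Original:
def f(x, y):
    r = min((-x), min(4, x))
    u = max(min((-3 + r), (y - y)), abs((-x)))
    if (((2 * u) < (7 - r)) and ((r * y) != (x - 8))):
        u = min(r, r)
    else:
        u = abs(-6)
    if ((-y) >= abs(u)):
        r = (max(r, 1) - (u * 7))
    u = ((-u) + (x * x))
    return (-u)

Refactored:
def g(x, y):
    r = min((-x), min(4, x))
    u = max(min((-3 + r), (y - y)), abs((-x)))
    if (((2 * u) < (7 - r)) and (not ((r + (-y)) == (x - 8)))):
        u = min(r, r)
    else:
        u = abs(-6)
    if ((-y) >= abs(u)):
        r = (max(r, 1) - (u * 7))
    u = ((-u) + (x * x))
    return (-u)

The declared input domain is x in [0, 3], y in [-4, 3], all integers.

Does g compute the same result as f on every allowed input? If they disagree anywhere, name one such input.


At x=2, y=3: f gives 2, g gives -6.
verdict: not equivalent; witness: x=2, y=3


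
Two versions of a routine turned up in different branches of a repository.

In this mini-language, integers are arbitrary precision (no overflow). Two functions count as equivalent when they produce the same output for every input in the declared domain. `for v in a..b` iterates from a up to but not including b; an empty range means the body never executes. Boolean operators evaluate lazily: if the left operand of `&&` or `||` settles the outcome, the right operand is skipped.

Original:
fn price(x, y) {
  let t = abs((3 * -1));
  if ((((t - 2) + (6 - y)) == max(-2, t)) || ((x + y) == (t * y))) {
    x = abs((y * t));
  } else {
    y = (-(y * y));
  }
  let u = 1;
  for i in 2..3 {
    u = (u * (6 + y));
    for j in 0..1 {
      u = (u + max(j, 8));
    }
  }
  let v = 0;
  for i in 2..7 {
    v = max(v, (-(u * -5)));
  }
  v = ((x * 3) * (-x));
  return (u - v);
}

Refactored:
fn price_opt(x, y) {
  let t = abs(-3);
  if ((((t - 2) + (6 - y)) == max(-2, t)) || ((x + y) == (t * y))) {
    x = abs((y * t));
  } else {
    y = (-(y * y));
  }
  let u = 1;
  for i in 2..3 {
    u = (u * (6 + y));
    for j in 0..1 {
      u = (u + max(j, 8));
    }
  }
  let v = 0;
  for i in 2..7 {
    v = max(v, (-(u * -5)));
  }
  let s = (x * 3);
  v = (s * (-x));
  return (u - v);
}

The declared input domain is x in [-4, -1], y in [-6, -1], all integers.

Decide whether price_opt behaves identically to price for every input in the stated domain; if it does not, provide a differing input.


Behavior is preserved: although local variable names differ; also arithmetic usage differs; also constant usage differs; also statement counts differ, the outputs never diverge.
Spot check at x=-4, y=-2 — price: t becomes 3; next ((((t - 2) + (6 - y)) == max(-2, t)) || ((x + y) == (t * y))) evaluates to true; next x becomes 6; next u becomes 1; next at i=2:; next u becomes 4; next at j=0:; next u becomes 12; next v becomes 0; next at i=2:; next v becomes 60; next at i=3:; next v becomes 60; next at i=4:; next v becomes 60; next at i=5:; next v becomes 60; next at i=6:; next v becomes 60; next v becomes -108; next final value 120. price_opt: t becomes 3; next ((((t - 2) + (6 - y)) == max(-2, t)) || ((x + y) == (t * y))) evaluates to true; next x becomes 6; next u becomes 1; next at i=2:; next u becomes 4; next at j=0:; next u becomes 12; next v becomes 0; next at i=2:; next v becomes 60; next at i=3:; next v becomes 60; next at i=4:; next v becomes 60; next at i=5:; next v becomes 60; next at i=6:; next v becomes 60; next s becomes 18; next v becomes -108; next final value 120. Both give 120.
Across all 24 domain points the two functions coincide.
verdict: equivalent


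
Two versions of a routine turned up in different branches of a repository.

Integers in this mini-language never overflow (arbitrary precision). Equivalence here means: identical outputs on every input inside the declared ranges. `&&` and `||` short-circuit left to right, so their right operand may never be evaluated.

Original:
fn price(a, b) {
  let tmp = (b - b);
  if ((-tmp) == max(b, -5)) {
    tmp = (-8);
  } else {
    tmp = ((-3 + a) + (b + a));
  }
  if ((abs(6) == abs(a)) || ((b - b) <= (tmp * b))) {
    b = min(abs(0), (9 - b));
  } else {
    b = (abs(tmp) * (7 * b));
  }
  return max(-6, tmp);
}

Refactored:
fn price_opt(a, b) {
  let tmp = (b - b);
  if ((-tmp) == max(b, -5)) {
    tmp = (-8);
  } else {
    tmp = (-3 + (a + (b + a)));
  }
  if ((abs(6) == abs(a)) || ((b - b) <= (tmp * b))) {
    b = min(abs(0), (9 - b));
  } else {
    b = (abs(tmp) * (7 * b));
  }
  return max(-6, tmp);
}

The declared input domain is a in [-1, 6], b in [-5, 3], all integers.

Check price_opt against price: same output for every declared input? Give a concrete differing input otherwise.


Behavior is preserved: although same computation, different form, the outputs never diverge.
Tracing a=5, b=-5: price: tmp = 0; ((-tmp) == max(b, -5)) -> false; tmp = 2; ((abs(6) == abs(a)) || ((b - b) <= (tmp * b))) -> false; b = -70; return 2 | price_opt: tmp = 0; ((-tmp) == max(b, -5)) -> false; tmp = 2; ((abs(6) == abs(a)) || ((b - b) <= (tmp * b))) -> false; b = -70; return 2 — matching result 2.
An exhaustive pass over the 72 declared inputs shows identical outputs.
verdict: equivalent


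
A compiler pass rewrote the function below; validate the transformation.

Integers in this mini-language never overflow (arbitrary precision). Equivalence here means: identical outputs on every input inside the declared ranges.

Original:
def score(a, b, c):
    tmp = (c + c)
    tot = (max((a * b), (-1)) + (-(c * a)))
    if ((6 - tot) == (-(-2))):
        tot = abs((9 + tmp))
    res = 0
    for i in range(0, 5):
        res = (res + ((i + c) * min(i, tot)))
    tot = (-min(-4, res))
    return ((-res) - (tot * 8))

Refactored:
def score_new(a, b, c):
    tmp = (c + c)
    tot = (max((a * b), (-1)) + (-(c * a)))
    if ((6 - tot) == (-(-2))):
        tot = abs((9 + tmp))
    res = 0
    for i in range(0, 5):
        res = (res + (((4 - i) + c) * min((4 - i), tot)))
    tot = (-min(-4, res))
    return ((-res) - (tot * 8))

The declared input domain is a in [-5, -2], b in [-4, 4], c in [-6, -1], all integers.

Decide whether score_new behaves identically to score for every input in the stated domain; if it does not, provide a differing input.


Although arithmetic usage differs, plus constant usage differs, 216/216 inputs agree.
verdict: equivalent


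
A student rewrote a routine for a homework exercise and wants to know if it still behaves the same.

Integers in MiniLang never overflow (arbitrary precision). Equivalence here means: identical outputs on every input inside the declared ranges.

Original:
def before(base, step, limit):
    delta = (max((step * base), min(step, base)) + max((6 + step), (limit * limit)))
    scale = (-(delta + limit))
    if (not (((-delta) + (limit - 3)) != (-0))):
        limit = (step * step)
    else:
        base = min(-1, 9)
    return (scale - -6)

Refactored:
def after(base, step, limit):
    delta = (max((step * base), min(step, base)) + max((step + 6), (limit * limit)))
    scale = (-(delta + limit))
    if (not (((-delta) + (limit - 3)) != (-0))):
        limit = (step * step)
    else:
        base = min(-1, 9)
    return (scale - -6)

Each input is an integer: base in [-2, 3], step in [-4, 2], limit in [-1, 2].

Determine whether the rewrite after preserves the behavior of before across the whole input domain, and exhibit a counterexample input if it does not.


Reading the diff, among the changes: same computation, different form.
Spot check at base=-2, step=-2, limit=2 — before: delta := 8 | scale := -10 | (not (((-delta) + (limit - 3)) != (-0))): false | base := -1 | result -4. after: delta := 8 | scale := -10 | (not (((-delta) + (limit - 3)) != (-0))): false | base := -1 | result -4. Both give -4.
Every one of the 168 inputs gives matching results.
verdict: equivalent


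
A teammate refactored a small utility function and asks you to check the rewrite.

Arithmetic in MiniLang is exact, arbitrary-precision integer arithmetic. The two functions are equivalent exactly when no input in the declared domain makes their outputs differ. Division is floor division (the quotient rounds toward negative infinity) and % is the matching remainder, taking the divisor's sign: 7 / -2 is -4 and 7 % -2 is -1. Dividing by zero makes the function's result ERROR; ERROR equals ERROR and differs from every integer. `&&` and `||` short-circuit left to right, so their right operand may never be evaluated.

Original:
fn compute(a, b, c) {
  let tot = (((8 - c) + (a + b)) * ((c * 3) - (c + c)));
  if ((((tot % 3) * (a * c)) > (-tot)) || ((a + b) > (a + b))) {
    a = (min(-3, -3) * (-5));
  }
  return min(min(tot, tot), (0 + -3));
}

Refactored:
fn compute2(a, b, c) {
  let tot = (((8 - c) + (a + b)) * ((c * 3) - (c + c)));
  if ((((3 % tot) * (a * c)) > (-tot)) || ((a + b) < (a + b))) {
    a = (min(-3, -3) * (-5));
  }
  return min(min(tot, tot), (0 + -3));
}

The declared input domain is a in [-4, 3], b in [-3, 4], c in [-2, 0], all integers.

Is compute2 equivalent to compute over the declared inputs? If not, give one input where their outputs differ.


At a=-4, b=-3, c=0: compute gives -3, compute2 gives ERROR.
verdict: not equivalent; witness: a=-4, b=-3, c=0


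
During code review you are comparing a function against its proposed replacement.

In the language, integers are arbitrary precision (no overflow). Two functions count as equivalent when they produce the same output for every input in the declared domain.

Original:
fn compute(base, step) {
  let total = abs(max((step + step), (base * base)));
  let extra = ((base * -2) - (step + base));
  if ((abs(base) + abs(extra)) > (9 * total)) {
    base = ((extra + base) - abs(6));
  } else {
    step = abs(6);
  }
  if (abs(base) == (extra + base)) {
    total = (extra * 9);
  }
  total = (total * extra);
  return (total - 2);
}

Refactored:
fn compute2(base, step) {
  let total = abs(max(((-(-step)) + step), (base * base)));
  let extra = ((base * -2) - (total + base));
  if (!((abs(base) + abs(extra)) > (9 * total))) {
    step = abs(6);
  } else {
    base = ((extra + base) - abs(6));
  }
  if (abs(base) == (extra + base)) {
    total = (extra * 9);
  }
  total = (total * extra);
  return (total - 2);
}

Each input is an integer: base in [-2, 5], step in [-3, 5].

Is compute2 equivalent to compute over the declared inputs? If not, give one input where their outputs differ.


Try base=-2, step=-3.
compute: total = 4; extra = 9; ((abs(base) + abs(extra)) > (9 * total)) -> false; step = 6; (abs(base) == (extra + base)) -> false; total = 36; return 34
compute2: total = 4; extra = 2; (!((abs(base) + abs(extra)) > (9 * total))) -> true; step = 6; (abs(base) == (extra + base)) -> false; total = 8; return 6
34 and 6 differ, so these are not the same function on this domain.
verdict: not equivalent; witness: base=-2, step=-3


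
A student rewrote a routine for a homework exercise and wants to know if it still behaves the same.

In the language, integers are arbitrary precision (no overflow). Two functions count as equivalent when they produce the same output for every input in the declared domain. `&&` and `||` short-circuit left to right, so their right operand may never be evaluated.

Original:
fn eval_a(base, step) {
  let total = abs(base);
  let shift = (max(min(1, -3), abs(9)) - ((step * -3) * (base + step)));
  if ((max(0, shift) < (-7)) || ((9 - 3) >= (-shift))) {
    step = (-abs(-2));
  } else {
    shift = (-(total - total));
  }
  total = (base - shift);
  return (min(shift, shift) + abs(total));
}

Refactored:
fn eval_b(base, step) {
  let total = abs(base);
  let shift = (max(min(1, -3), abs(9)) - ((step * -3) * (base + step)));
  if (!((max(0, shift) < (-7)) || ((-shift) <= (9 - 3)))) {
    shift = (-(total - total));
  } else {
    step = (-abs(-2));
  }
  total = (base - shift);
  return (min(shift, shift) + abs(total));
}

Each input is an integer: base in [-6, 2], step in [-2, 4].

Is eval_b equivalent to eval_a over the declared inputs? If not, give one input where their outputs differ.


Comparing the listings, the differences include: comparison usage differs, plus boolean connective usage differs.
Tracing base=-2, step=3: eval_a: total becomes 2; next shift becomes 18; next ((max(0, shift) < (-7)) || ((9 - 3) >= (-shift))) evaluates to true; next step becomes -2; next total becomes -20; next final value 38 | eval_b: total becomes 2; next shift becomes 18; next (!((max(0, shift) < (-7)) || ((-shift) <= (9 - 3)))) evaluates to false; next step becomes -2; next total becomes -20; next final value 38 — matching result 38.
Checked all 63 inputs in the declared domain: the outputs agree on every one.
verdict: equivalent


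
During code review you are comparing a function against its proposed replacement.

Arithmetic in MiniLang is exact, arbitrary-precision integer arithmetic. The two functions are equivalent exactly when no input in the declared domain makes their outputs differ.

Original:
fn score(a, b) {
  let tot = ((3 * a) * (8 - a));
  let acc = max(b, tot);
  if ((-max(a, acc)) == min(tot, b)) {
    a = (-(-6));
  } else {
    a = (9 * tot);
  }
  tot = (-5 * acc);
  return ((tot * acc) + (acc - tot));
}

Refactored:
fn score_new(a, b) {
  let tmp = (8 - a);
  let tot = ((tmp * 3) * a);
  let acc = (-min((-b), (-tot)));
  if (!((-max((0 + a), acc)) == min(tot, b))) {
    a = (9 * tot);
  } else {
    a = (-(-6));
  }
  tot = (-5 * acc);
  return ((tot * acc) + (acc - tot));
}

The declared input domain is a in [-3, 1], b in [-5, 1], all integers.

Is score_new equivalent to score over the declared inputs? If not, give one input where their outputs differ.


This is a faithful refactor — constant usage differs, plus min/max/abs usage differs, plus boolean connective usage differs, plus local variable names differ, plus statement counts differ, plus arithmetic usage differs, but the computed results match everywhere.
Spot check at a=-2, b=1 — score: tot=-60, then acc=1, then ((-max(a, acc)) == min(tot, b)) is false, then a=-540, then tot=-5, then returns 1. score_new: tmp=10, then tot=-60, then acc=1, then (!((-max((0 + a), acc)) == min(tot, b))) is true, then a=-540, then tot=-5, then returns 1. Both give 1.
Across all 35 domain points the two functions coincide.
verdict: equivalent


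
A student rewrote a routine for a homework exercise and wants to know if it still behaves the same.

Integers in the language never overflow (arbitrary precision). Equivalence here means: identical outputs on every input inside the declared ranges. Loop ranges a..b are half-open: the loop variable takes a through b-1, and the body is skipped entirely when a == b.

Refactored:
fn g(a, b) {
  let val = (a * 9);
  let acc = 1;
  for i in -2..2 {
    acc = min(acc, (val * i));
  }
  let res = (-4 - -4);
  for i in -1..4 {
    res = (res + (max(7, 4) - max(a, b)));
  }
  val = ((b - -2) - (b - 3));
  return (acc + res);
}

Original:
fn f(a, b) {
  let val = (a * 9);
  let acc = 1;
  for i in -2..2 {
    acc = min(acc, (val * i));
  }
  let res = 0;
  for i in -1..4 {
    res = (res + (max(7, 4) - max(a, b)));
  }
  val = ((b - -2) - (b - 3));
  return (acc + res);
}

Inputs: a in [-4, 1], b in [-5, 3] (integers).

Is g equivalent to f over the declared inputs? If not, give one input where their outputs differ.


Equivalent — the differences include constant usage differs, plus arithmetic usage differs, yet no declared input distinguishes the two.
As a probe, take a=0, b=-3: f runs val becomes 0; next acc becomes 1; next at i=-2:; next acc becomes 0; next at i=-1:; next acc becomes 0; next at i=0:; next acc becomes 0; next at i=1:; next acc becomes 0; next res becomes 0; next at i=-1:; next res becomes 7; next at i=0:; next res becomes 14; next at i=1:; next res becomes 21; next at i=2:; next res becomes 28; next at i=3:; next res becomes 35; next val becomes 5; next final value 35; g runs val becomes 0; next acc becomes 1; next at i=-2:; next acc becomes 0; next at i=-1:; next acc becomes 0; next at i=0:; next acc becomes 0; next at i=1:; next acc becomes 0; next res becomes 0; next at i=-1:; next res becomes 7; next at i=0:; next res becomes 14; next at i=1:; next res becomes 21; next at i=2:; next res becomes 28; next at i=3:; next res becomes 35; next val becomes 5; next final value 35; both end at 35.
An exhaustive pass over the 54 declared inputs shows identical outputs.
verdict: equivalent
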